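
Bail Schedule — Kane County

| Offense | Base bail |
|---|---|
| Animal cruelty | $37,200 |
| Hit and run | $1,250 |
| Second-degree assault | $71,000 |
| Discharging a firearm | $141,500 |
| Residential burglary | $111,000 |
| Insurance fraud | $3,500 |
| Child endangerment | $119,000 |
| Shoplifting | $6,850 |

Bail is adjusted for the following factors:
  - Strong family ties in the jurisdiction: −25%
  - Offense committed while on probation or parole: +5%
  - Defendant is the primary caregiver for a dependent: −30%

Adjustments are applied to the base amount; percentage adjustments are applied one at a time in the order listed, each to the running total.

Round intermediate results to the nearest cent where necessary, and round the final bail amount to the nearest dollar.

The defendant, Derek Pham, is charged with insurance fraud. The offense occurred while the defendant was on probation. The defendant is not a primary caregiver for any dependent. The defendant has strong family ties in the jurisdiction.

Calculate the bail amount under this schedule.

$2,756

Base amounts from the schedule: insurance fraud $3,500.
Single charge. Combined base = $3,500.
Strong family ties in the jurisdiction (−25%): $3,500 × 0.75 = $2,625.
Offense committed while on probation or parole (+5%): $2,625 × 1.05 = $2,756.25.
Rounded to the nearest dollar: $2,756.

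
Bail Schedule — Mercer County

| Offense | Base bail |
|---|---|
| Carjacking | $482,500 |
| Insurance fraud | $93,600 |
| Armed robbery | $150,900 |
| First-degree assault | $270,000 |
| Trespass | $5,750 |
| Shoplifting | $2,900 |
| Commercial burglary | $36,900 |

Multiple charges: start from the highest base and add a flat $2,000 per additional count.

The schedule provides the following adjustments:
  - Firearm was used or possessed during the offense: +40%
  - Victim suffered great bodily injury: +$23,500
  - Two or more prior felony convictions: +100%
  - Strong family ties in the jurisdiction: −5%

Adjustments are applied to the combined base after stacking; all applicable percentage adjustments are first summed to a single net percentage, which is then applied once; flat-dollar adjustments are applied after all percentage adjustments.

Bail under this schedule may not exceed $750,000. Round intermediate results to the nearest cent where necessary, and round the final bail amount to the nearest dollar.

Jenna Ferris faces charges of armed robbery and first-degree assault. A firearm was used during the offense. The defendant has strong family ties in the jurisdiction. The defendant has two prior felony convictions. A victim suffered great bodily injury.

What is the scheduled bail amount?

$662,700

Base amounts from the schedule: armed robbery $150,900; first-degree assault $270,000.
Stacking rule: highest base plus $2,000 per additional charge. Highest is first-degree assault at $270,000; 1 additional charge → +$2,000. Combined base = $272,000.
Net percentage adjustment: +40% +100% −5% = +135%. $272,000 × 2.35 = $639,200.
Victim suffered great bodily injury (+$23,500 flat): $639,200 + $23,500 = $662,700.
$662,700 is within the $750,000 maximum.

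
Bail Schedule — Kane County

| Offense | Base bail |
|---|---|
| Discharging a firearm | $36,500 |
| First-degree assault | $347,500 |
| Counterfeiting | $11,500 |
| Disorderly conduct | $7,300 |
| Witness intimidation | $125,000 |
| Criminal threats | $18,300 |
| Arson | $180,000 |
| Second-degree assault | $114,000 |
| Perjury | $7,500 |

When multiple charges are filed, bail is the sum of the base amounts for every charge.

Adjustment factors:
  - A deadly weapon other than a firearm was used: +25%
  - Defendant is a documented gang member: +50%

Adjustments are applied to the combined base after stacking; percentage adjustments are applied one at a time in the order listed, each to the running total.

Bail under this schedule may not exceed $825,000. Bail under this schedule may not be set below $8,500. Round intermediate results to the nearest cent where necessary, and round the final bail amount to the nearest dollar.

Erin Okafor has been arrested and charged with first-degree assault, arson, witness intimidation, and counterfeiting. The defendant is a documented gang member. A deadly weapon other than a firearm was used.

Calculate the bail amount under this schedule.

Base amounts from the schedule: first-degree assault $347,500; arson $180,000; witness intimidation $125,000; counterfeiting $11,500.
Stacking rule: sum of all bases. $347,500 + $180,000 + $125,000 + $11,500 = $664,000.
A deadly weapon other than a firearm was used (+25%): $664,000 × 1.25 = $830,000.
Defendant is a documented gang member (+50%): $830,000 × 1.5 = $1,245,000.
Result $1,245,000 exceeds the maximum of $825,000; bail is capped at $825,000.
$825,000 is at or above the $8,500 minimum.

$825,000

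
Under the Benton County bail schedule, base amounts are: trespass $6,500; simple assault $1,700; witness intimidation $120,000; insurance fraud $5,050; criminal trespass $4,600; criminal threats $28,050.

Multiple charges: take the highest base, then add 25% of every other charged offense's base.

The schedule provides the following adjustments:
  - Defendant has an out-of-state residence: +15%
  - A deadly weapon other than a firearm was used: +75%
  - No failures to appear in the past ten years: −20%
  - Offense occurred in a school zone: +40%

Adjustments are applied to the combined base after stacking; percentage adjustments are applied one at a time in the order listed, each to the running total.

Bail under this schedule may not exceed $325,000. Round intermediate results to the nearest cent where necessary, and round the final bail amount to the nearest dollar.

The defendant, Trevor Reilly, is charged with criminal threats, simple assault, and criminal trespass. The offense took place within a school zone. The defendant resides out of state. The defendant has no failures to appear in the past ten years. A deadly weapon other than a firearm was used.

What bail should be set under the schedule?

$66,775

Base amounts from the schedule: criminal threats $28,050; simple assault $1,700; criminal trespass $4,600.
Stacking rule: highest base plus 25% of each additional charge. Highest is criminal threats at $28,050. Additional: $1,700 × 25% = $425; $4,600 × 25% = $1,150. Combined base = $28,050 + $1,575 = $29,625.
Defendant has an out-of-state residence (+15%): $29,625 × 1.15 = $34,068.75.
A deadly weapon other than a firearm was used (+75%): $34,068.75 × 1.75 = $59,620.31.
No failures to appear in the past ten years (−20%): $59,620.31 × 0.8 = $47,696.25.
Offense occurred in a school zone (+40%): $47,696.25 × 1.4 = $66,774.75.
$66,774.75 is within the $325,000 maximum.
Rounded to the nearest dollar: $66,775.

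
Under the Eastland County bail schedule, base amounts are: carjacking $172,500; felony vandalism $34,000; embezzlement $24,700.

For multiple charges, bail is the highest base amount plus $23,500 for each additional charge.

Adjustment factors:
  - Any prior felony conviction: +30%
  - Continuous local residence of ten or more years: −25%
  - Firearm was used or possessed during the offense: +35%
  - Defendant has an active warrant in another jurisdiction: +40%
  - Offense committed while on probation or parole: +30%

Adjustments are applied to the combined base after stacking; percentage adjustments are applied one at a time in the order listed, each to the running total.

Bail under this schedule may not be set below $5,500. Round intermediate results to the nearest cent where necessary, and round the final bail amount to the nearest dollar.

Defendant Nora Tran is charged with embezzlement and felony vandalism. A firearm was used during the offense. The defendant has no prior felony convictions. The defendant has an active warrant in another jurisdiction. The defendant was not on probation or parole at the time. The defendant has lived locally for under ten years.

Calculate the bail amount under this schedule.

$108,675

Base amounts from the schedule: embezzlement $24,700; felony vandalism $34,000.
Stacking rule: highest base plus $23,500 per additional charge. Highest is felony vandalism at $34,000; 1 additional charge → +$23,500. Combined base = $57,500.
Firearm was used or possessed during the offense (+35%): $57,500 × 1.35 = $77,625.
Defendant has an active warrant in another jurisdiction (+40%): $77,625 × 1.4 = $108,675.
$108,675 is at or above the $5,500 minimum.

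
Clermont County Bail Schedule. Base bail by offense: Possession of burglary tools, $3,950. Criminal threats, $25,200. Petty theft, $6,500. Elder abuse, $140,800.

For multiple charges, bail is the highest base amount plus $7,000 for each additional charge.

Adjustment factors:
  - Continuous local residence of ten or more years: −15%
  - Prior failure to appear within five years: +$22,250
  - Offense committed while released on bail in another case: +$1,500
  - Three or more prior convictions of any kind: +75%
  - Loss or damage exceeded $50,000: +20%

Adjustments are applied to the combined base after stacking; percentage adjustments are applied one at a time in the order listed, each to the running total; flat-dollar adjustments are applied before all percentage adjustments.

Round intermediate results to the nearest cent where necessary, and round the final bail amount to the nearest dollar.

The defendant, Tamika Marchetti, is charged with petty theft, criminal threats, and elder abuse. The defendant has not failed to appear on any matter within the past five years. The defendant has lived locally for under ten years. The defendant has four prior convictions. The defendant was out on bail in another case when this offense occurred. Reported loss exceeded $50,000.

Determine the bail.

$328,230

Base amounts from the schedule: petty theft $6,500; criminal threats $25,200; elder abuse $140,800.
Stacking rule: highest base plus $7,000 per additional charge. Highest is elder abuse at $140,800; 2 additional charges → +$14,000. Combined base = $154,800.
Offense committed while released on bail in another case (+$1,500 flat): $154,800 + $1,500 = $156,300.
Three or more prior convictions of any kind (+75%): $156,300 × 1.75 = $273,525.
Loss or damage exceeded $50,000 (+20%): $273,525 × 1.2 = $328,230.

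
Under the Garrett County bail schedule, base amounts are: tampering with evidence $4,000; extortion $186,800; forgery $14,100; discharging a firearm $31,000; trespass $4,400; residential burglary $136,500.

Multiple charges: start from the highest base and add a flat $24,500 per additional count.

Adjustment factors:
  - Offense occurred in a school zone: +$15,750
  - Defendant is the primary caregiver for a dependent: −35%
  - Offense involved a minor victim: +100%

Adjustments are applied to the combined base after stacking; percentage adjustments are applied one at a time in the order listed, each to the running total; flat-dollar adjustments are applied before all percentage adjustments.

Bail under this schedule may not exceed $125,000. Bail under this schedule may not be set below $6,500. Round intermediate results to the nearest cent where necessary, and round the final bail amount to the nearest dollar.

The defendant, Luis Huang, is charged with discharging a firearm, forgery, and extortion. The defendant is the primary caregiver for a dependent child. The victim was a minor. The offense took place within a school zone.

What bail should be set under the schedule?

Base amounts from the schedule: discharging a firearm $31,000; forgery $14,100; extortion $186,800.
Stacking rule: highest base plus $24,500 per additional charge. Highest is extortion at $186,800; 2 additional charges → +$49,000. Combined base = $235,800.
Offense occurred in a school zone (+$15,750 flat): $235,800 + $15,750 = $251,550.
Defendant is the primary caregiver for a dependent (−35%): $251,550 × 0.65 = $163,507.50.
Offense involved a minor victim (+100%): $163,507.50 × 2 = $327,015.
Result $327,015 exceeds the maximum of $125,000; bail is capped at $125,000.
$125,000 is at or above the $6,500 minimum.

$125,000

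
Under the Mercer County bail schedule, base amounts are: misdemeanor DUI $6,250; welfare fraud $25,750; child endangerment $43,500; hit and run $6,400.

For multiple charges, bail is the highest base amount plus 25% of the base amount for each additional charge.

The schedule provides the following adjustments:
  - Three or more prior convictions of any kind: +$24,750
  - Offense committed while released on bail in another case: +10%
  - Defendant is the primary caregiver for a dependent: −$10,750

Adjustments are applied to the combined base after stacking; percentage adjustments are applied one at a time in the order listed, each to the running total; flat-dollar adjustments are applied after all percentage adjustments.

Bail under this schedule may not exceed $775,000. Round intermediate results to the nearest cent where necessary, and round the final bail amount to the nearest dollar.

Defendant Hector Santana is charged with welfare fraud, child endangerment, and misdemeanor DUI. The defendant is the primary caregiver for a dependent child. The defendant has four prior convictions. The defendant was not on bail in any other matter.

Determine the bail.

Base amounts from the schedule: welfare fraud $25,750; child endangerment $43,500; misdemeanor DUI $6,250.
Stacking rule: highest base plus 25% of each additional charge. Highest is child endangerment at $43,500. Additional: $25,750 × 25% = $6,437.50; $6,250 × 25% = $1,562.50. Combined base = $43,500 + $8,000 = $51,500.
Three or more prior convictions of any kind (+$24,750 flat): $51,500 + $24,750 = $76,250.
Defendant is the primary caregiver for a dependent (−$10,750 flat): $76,250 − $10,750 = $65,500.
$65,500 is within the $775,000 maximum.

$65,500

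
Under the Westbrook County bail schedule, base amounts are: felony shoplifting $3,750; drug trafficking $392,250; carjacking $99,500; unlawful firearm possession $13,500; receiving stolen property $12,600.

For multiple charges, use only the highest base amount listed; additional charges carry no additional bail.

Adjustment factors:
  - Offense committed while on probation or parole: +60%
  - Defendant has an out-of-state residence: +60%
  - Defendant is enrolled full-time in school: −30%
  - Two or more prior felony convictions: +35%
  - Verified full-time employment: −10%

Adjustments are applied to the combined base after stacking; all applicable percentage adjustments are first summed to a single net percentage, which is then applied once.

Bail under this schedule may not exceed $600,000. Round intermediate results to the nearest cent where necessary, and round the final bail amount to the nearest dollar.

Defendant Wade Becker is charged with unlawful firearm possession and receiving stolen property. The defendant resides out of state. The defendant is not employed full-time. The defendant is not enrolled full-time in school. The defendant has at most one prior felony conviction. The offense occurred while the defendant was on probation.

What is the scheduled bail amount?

Base amounts from the schedule: unlawful firearm possession $13,500; receiving stolen property $12,600.
Stacking rule: use the highest base only. Highest is unlawful firearm possession at $13,500. Combined base = $13,500.
Net percentage adjustment: +60% +60% = +120%. $13,500 × 2.2 = $29,700.
$29,700 is within the $600,000 maximum.

$29,700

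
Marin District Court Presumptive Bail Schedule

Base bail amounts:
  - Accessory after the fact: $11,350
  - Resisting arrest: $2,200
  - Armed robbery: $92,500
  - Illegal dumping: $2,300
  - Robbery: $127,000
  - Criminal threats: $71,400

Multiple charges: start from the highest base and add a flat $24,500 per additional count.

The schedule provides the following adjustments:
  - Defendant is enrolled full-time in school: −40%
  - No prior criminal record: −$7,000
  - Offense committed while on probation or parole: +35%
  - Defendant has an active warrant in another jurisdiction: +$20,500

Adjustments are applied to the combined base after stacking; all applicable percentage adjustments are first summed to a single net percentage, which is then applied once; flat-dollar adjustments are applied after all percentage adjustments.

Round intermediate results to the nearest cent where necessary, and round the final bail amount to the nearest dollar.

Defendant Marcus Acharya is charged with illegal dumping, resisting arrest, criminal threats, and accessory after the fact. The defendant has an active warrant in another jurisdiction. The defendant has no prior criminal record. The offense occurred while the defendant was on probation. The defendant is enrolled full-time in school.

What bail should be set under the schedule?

Base amounts from the schedule: illegal dumping $2,300; resisting arrest $2,200; criminal threats $71,400; accessory after the fact $11,350.
Stacking rule: highest base plus $24,500 per additional charge. Highest is criminal threats at $71,400; 3 additional charges → +$73,500. Combined base = $144,900.
Net percentage adjustment: −40% +35% = −5%. $144,900 × 0.95 = $137,655.
No prior criminal record (−$7,000 flat): $137,655 − $7,000 = $130,655.
Defendant has an active warrant in another jurisdiction (+$20,500 flat): $130,655 + $20,500 = $151,155.

$151,155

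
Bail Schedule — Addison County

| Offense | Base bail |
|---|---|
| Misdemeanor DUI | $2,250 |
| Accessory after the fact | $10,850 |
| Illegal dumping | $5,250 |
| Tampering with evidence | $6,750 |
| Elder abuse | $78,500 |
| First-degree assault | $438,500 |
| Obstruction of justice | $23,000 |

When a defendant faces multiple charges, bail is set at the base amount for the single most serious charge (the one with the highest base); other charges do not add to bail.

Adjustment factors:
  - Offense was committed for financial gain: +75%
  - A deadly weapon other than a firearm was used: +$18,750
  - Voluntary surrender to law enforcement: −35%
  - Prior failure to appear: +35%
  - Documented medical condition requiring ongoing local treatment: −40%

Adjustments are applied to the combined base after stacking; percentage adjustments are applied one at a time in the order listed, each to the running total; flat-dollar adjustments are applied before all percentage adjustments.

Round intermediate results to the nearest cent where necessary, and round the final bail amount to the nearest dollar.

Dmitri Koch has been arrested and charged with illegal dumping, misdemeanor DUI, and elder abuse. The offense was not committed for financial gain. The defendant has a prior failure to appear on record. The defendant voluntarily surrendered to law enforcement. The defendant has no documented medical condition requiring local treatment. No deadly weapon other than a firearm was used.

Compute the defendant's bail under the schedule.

$68,884

Base amounts from the schedule: illegal dumping $5,250; misdemeanor DUI $2,250; elder abuse $78,500.
Stacking rule: use the highest base only. Highest is elder abuse at $78,500. Combined base = $78,500.
Voluntary surrender to law enforcement (−35%): $78,500 × 0.65 = $51,025.
Prior failure to appear (+35%): $51,025 × 1.35 = $68,883.75.
Rounded to the nearest dollar: $68,884.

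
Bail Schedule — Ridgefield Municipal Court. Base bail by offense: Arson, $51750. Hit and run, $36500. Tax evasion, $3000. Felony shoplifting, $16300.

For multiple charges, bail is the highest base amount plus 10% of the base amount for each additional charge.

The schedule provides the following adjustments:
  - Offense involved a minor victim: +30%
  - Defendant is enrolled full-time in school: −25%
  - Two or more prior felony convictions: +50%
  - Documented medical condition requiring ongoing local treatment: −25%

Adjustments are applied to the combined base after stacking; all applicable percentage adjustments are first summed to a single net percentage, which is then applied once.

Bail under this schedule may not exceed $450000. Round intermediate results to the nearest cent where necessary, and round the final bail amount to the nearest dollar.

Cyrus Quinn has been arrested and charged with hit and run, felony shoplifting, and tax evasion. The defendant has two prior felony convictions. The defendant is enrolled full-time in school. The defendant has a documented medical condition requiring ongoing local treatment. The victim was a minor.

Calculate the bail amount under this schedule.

Base amounts from the schedule: hit and run $36500; felony shoplifting $16300; tax evasion $3000.
Stacking rule: highest base plus 10% of each additional charge. Highest is hit and run at $36500. Additional: $16300 × 10% = $1630; $3000 × 10% = $300. Combined base = $36500 + $1930 = $38430.
Net percentage adjustment: +30% −25% +50% −25% = +30%. $38430 × 1.3 = $49959.
$49959 is within the $450000 maximum.

$49959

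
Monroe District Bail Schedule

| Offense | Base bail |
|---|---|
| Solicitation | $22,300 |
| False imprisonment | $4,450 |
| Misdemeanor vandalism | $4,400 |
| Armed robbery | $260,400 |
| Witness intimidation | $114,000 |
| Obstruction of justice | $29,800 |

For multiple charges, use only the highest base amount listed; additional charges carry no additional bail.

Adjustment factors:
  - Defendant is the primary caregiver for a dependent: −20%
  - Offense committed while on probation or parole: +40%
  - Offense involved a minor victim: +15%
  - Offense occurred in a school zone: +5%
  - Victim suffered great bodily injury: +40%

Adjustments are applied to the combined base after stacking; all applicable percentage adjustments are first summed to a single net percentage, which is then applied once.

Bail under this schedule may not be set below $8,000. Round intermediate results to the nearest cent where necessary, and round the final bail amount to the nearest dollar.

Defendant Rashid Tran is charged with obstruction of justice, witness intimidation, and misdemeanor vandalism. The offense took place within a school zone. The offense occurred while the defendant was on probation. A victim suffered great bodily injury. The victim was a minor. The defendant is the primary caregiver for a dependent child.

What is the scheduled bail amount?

$205,200

Base amounts from the schedule: obstruction of justice $29,800; witness intimidation $114,000; misdemeanor vandalism $4,400.
Stacking rule: use the highest base only. Highest is witness intimidation at $114,000. Combined base = $114,000.
Net percentage adjustment: −20% +40% +15% +5% +40% = +80%. $114,000 × 1.8 = $205,200.
$205,200 is at or above the $8,000 minimum.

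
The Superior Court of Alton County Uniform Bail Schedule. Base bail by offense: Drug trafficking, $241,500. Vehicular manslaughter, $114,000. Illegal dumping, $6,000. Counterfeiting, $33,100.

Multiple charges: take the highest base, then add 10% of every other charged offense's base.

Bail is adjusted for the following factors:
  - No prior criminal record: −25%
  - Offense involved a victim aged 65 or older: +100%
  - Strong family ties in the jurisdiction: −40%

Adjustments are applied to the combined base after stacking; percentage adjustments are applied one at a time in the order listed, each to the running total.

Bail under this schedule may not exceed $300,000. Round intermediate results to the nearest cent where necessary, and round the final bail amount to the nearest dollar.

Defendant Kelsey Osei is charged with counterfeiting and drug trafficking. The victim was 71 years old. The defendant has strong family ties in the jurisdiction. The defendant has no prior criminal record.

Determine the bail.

Base amounts from the schedule: counterfeiting $33,100; drug trafficking $241,500.
Stacking rule: highest base plus 10% of each additional charge. Highest is drug trafficking at $241,500. Additional: $33,100 × 10% = $3,310. Combined base = $241,500 + $3,310 = $244,810.
No prior criminal record (−25%): $244,810 × 0.75 = $183,607.50.
Offense involved a victim aged 65 or older (+100%): $183,607.50 × 2 = $367,215.
Strong family ties in the jurisdiction (−40%): $367,215 × 0.6 = $220,329.
$220,329 is within the $300,000 maximum.

$220,329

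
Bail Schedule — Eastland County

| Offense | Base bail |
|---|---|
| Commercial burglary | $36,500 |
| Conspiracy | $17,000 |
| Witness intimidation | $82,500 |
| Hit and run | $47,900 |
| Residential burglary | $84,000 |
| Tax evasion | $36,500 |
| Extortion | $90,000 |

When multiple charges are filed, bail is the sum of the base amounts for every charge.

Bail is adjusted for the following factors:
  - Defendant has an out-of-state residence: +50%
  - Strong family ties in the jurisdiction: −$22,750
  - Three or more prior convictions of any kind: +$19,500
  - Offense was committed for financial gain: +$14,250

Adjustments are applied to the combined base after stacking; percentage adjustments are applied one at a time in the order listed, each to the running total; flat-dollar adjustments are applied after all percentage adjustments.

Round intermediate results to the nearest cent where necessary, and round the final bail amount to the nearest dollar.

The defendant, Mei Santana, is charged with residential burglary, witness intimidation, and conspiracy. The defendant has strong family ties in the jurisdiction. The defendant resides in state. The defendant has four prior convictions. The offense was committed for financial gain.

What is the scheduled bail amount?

Base amounts from the schedule: residential burglary $84,000; witness intimidation $82,500; conspiracy $17,000.
Stacking rule: sum of all bases. $84,000 + $82,500 + $17,000 = $183,500.
Strong family ties in the jurisdiction (−$22,750 flat): $183,500 − $22,750 = $160,750.
Three or more prior convictions of any kind (+$19,500 flat): $160,750 + $19,500 = $180,250.
Offense was committed for financial gain (+$14,250 flat): $180,250 + $14,250 = $194,500.

$194,500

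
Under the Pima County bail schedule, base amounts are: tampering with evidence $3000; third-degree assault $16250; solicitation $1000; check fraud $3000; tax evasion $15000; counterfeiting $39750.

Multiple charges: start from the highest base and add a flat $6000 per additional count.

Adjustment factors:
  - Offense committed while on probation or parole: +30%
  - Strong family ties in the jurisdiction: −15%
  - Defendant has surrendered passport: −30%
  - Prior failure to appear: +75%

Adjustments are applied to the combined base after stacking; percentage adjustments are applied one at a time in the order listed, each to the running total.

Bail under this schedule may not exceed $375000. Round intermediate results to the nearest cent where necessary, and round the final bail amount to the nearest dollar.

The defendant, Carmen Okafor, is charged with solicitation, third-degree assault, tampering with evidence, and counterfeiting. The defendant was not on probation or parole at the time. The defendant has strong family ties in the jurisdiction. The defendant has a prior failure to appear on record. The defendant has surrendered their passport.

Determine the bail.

$60132

Base amounts from the schedule: solicitation $1000; third-degree assault $16250; tampering with evidence $3000; counterfeiting $39750.
Stacking rule: highest base plus $6000 per additional charge. Highest is counterfeiting at $39750; 3 additional charges → +$18000. Combined base = $57750.
Strong family ties in the jurisdiction (−15%): $57750 × 0.85 = $49087.50.
Defendant has surrendered passport (−30%): $49087.50 × 0.7 = $34361.25.
Prior failure to appear (+75%): $34361.25 × 1.75 = $60132.19.
$60132.19 is within the $375000 maximum.
Rounded to the nearest dollar: $60132.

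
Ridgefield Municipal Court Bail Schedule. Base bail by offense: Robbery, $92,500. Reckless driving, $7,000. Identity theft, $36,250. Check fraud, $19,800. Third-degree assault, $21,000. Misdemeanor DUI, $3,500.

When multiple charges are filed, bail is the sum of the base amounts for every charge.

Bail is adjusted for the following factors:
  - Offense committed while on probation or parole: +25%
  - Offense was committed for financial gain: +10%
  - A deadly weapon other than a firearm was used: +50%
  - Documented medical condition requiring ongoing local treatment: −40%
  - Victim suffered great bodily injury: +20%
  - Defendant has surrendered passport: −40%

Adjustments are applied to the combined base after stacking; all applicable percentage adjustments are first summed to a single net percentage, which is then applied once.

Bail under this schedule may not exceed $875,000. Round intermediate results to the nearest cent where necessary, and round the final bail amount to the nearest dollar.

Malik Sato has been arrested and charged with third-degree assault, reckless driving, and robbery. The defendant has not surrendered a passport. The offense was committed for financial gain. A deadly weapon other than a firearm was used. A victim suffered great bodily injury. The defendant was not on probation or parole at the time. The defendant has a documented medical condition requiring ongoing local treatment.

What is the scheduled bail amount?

$168,700

Base amounts from the schedule: third-degree assault $21,000; reckless driving $7,000; robbery $92,500.
Stacking rule: sum of all bases. $21,000 + $7,000 + $92,500 = $120,500.
Net percentage adjustment: +10% +50% −40% +20% = +40%. $120,500 × 1.4 = $168,700.
$168,700 is within the $875,000 maximum.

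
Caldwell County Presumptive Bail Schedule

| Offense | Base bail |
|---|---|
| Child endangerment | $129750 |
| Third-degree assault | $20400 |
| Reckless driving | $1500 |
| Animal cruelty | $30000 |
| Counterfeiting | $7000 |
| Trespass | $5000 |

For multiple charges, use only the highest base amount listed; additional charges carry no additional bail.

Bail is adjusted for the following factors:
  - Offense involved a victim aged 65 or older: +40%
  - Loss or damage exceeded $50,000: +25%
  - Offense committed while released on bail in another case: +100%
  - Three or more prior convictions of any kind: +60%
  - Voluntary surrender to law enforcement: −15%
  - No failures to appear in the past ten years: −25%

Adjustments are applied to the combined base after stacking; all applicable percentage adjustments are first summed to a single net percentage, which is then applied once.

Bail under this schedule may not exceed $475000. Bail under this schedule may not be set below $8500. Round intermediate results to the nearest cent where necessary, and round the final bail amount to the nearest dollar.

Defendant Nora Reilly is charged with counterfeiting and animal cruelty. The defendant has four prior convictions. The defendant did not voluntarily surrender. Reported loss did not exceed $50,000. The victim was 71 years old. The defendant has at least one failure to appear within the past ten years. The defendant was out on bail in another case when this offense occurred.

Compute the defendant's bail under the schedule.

$90000

Base amounts from the schedule: counterfeiting $7000; animal cruelty $30000.
Stacking rule: use the highest base only. Highest is animal cruelty at $30000. Combined base = $30000.
Net percentage adjustment: +40% +100% +60% = +200%. $30000 × 3 = $90000.
$90000 is within the $475000 maximum.
$90000 is at or above the $8500 minimum.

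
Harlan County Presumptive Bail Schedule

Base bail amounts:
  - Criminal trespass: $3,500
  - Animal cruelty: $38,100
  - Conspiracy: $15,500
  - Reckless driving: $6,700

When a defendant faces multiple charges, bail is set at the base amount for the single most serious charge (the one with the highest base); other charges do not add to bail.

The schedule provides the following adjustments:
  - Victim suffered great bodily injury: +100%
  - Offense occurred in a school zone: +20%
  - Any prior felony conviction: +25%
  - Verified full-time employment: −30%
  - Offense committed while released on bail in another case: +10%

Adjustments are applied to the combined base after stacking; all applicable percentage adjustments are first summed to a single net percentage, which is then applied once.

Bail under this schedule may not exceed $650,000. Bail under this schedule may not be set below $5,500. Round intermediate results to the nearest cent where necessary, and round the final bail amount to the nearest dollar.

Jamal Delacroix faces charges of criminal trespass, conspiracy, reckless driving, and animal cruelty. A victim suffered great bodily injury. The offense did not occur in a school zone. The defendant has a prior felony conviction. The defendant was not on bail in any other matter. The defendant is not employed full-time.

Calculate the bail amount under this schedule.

$85,725

Base amounts from the schedule: criminal trespass $3,500; conspiracy $15,500; reckless driving $6,700; animal cruelty $38,100.
Stacking rule: use the highest base only. Highest is animal cruelty at $38,100. Combined base = $38,100.
Net percentage adjustment: +100% +25% = +125%. $38,100 × 2.25 = $85,725.
$85,725 is within the $650,000 maximum.
$85,725 is at or above the $5,500 minimum.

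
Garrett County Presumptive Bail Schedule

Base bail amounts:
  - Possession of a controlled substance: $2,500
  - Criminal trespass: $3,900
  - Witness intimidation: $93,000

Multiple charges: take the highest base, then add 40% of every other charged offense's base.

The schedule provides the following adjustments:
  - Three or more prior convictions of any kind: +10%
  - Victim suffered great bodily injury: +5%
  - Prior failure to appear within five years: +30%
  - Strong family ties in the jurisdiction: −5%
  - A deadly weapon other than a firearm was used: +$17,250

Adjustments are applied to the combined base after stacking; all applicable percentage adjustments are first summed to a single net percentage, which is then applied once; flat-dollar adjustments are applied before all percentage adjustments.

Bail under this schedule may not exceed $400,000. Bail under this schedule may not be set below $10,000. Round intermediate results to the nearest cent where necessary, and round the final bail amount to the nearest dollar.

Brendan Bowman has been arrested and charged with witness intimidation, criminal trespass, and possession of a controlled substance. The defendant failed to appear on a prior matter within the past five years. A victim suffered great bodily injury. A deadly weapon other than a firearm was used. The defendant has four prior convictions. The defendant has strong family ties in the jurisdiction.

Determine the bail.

Base amounts from the schedule: witness intimidation $93,000; criminal trespass $3,900; possession of a controlled substance $2,500.
Stacking rule: highest base plus 40% of each additional charge. Highest is witness intimidation at $93,000. Additional: $3,900 × 40% = $1,560; $2,500 × 40% = $1,000. Combined base = $93,000 + $2,560 = $95,560.
A deadly weapon other than a firearm was used (+$17,250 flat): $95,560 + $17,250 = $112,810.
Net percentage adjustment: +10% +5% +30% −5% = +40%. $112,810 × 1.4 = $157,934.
$157,934 is within the $400,000 maximum.
$157,934 is at or above the $10,000 minimum.

$157,934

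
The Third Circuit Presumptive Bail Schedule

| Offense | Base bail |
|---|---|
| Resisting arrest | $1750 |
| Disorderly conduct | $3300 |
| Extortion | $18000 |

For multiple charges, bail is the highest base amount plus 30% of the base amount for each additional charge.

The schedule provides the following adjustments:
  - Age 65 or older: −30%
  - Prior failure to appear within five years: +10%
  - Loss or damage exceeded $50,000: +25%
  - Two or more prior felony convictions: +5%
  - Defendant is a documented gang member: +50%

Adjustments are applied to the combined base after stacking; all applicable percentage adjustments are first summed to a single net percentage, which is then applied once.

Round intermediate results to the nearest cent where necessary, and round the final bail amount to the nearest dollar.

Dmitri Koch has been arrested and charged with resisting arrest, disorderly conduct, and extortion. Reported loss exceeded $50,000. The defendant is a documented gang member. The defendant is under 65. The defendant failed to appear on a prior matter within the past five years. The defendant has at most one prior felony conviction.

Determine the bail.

Base amounts from the schedule: resisting arrest $1750; disorderly conduct $3300; extortion $18000.
Stacking rule: highest base plus 30% of each additional charge. Highest is extortion at $18000. Additional: $1750 × 30% = $525; $3300 × 30% = $990. Combined base = $18000 + $1515 = $19515.
Net percentage adjustment: +10% +25% +50% = +85%. $19515 × 1.85 = $36102.75.
Rounded to the nearest dollar: $36103.

$36103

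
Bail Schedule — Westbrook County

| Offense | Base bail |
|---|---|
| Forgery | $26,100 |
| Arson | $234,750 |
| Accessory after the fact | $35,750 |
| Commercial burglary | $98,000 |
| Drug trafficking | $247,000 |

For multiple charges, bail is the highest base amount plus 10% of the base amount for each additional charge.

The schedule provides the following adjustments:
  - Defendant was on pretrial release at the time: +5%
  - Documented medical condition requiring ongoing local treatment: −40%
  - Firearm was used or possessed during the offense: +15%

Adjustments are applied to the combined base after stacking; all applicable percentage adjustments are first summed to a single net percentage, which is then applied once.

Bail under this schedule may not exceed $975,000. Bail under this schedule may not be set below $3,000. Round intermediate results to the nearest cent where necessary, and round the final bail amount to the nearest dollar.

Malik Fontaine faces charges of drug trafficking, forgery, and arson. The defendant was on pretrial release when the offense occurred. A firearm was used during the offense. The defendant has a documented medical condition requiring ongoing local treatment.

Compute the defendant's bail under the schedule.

$218,468

Base amounts from the schedule: drug trafficking $247,000; forgery $26,100; arson $234,750.
Stacking rule: highest base plus 10% of each additional charge. Highest is drug trafficking at $247,000. Additional: $26,100 × 10% = $2,610; $234,750 × 10% = $23,475. Combined base = $247,000 + $26,085 = $273,085.
Net percentage adjustment: +5% −40% +15% = −20%. $273,085 × 0.8 = $218,468.
$218,468 is within the $975,000 maximum.
$218,468 is at or above the $3,000 minimum.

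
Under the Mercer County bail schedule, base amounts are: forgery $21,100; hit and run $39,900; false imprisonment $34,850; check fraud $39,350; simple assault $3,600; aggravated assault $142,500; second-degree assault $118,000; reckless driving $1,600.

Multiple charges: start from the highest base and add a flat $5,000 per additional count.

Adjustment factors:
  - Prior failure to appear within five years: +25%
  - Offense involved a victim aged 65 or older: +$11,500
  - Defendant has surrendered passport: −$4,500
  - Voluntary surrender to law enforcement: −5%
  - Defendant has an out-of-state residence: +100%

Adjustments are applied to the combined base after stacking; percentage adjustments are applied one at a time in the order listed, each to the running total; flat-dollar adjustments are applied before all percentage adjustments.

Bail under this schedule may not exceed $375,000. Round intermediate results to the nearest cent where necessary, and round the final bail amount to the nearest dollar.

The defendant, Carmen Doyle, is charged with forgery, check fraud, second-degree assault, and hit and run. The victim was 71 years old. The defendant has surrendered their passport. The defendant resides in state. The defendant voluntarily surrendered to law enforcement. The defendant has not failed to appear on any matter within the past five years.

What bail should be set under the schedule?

Base amounts from the schedule: forgery $21,100; check fraud $39,350; second-degree assault $118,000; hit and run $39,900.
Stacking rule: highest base plus $5,000 per additional charge. Highest is second-degree assault at $118,000; 3 additional charges → +$15,000. Combined base = $133,000.
Offense involved a victim aged 65 or older (+$11,500 flat): $133,000 + $11,500 = $144,500.
Defendant has surrendered passport (−$4,500 flat): $144,500 − $4,500 = $140,000.
Voluntary surrender to law enforcement (−5%): $140,000 × 0.95 = $133,000.
$133,000 is within the $375,000 maximum.

$133,000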